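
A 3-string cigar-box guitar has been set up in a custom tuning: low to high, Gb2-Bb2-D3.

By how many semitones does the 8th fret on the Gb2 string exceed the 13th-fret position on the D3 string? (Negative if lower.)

Gb2 at fret 8 → D3 (MIDI 50); D3 at fret 13 → Eb4 (MIDI 63).
50 − 63 = -13, so the two pitches are 13 semitones apart.

-13 semitones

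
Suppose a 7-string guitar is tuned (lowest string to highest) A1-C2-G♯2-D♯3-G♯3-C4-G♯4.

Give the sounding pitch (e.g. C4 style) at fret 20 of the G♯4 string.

Each fret is one semitone, so G♯4 + 20 = E6.

E6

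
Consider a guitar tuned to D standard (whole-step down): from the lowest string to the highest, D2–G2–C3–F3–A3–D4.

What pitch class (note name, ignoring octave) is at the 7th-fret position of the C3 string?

The open C3 string plus 7 semitones: C–C#–D–D#–E–F–F#–G.

G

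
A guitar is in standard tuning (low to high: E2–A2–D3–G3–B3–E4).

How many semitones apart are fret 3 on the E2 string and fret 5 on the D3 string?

12 semitones

E2 at fret 3 → G2 (MIDI 43); D3 at fret 5 → G3 (MIDI 55).
43 − 55 = -12, so the two pitches are 12 semitones apart, with G3 the higher.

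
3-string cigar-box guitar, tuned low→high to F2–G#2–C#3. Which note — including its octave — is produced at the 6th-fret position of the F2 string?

B2

F2 is MIDI 41. Adding 6 gives 47, which is B2.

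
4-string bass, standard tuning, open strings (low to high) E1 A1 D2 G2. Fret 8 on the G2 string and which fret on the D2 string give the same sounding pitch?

13

Fret 8 on G2 is MIDI 43 + 8 = 51 (D#3). On the D2 string (open MIDI 38), that pitch is 51 − 38 = fret 13.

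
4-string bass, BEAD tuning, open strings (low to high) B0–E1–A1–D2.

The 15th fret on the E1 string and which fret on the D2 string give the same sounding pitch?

E1 at fret 15 is E1 + 15 semitones = G2.
The open D2 string is 10 semitones above the open E1, so the same pitch on the D2 string lies at fret 15 − 10 = 5.

5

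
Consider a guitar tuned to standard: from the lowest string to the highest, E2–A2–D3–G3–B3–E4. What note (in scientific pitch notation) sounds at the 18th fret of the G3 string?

G3 is MIDI 55. Adding 18 gives 73, which is C♯5.

C♯5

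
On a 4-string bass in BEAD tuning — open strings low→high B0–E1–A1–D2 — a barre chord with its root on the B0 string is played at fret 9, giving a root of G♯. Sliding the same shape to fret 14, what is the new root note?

Moving from fret 9 to fret 14 shifts the root by 5 semitones.
G♯ up 5 semitones is C♯.

C♯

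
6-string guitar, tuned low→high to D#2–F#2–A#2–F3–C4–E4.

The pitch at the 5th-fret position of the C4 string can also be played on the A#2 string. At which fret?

Fret 5 on C4 is MIDI 60 + 5 = 65 (F4). On the A#2 string (open MIDI 46), that pitch is 65 − 46 = fret 19.

19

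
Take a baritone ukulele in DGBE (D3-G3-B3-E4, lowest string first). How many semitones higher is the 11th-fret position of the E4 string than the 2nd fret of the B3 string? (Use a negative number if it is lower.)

14 semitones

E4 at fret 11 → D#5 (MIDI 75); B3 at fret 2 → C#4 (MIDI 61).
75 − 61 = 14, so the two pitches are 14 semitones apart.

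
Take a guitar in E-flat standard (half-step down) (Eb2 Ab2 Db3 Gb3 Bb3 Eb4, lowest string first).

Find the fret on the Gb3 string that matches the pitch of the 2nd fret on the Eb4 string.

11

Eb4 at fret 2 is Eb4 + 2 semitones = F4.
The open Gb3 string is 9 semitones below the open Eb4, so the same pitch on the Gb3 string lies at fret 2 + 9 = 11.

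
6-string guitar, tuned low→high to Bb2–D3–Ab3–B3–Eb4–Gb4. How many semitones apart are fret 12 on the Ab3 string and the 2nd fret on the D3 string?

16 semitones

Ab3 at fret 12 → Ab4 (MIDI 68); D3 at fret 2 → E3 (MIDI 52).
68 − 52 = 16, so the two pitches are 16 semitones apart, with Ab4 the higher.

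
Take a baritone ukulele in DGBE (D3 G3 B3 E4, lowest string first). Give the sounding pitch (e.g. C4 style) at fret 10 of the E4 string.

D5

Each fret is one semitone, so E4 + 10 = D5.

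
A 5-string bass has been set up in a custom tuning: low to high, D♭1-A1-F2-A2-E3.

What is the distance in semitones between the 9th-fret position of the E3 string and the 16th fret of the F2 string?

E3 at fret 9 → D♭4 (MIDI 61); F2 at fret 16 → A3 (MIDI 57).
61 − 57 = 4, so the two pitches are 4 semitones apart, with D♭4 the higher.

4 semitones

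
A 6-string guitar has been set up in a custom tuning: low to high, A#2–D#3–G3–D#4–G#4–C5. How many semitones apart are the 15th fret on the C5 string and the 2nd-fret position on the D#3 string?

34 semitones

C5 at fret 15 → D#6 (MIDI 87); D#3 at fret 2 → F3 (MIDI 53).
87 − 53 = 34, so the two pitches are 34 semitones apart, with D#6 the higher.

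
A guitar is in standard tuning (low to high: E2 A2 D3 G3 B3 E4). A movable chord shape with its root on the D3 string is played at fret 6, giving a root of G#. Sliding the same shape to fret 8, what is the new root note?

Moving from fret 6 to fret 8 shifts the root by 2 semitones.
G# up 2 semitones is A#.

A#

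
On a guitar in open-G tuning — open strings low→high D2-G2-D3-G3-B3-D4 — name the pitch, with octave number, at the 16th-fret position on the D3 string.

Each fret is one semitone, so D3 + 16 = F♯4.

F♯4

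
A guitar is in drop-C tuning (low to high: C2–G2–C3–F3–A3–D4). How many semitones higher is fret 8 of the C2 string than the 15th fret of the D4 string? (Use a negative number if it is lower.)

C2 at fret 8 → G#2 (MIDI 44); D4 at fret 15 → F5 (MIDI 77).
44 − 77 = -33, so the two pitches are 33 semitones apart.

-33 semitones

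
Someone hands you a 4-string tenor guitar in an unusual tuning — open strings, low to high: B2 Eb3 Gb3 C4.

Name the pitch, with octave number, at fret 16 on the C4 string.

E5

The open C4 string plus 16 semitones: C–Db–D–Eb–…–D–Eb–E.
The walk passes from B into C once, so the octave number goes from 4 to 5.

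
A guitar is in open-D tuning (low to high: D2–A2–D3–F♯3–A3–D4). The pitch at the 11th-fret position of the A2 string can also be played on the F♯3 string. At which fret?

A2 at fret 11 is A2 + 11 semitones = G♯3.
The open F♯3 string is 9 semitones above the open A2, so the same pitch on the F♯3 string lies at fret 11 − 9 = 2.

2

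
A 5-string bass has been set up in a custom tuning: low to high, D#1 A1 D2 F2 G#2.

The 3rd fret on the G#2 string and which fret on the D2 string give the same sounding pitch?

9

G#2 at fret 3 is G#2 + 3 semitones = B2.
The open D2 string is 6 semitones below the open G#2, so the same pitch on the D2 string lies at fret 3 + 6 = 9.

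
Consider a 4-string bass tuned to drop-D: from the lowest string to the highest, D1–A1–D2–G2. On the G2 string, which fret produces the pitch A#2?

A#2 is 3 semitones above the open G2 (G–G#–A–A#), so it sits at fret 3.

3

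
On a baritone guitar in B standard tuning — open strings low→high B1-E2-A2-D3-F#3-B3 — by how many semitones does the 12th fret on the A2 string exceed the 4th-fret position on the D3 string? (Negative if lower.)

A2 at fret 12 → A3 (MIDI 57); D3 at fret 4 → F#3 (MIDI 54).
57 − 54 = 3, so the two pitches are 3 semitones apart.

3 semitones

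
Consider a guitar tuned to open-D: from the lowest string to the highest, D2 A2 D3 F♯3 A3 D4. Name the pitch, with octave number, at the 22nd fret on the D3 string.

Each fret is one semitone, so D3 + 22 = C5.

C5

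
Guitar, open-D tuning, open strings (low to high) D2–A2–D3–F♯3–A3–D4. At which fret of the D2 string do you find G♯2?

6

G♯2 is 6 semitones above the open D2 (D–D#–E–F–F#–G–G#), so it sits at fret 6.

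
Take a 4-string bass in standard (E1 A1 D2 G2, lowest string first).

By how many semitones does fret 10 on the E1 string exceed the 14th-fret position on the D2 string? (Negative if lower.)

E1 at fret 10 → D2 (MIDI 38); D2 at fret 14 → E3 (MIDI 52).
38 − 52 = -14, so the two pitches are 14 semitones apart.

-14 semitones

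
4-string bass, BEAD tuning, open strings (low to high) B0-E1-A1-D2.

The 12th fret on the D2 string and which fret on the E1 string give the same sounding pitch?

Fret 12 on D2 is MIDI 38 + 12 = 50 (D3). On the E1 string (open MIDI 28), that pitch is 50 − 28 = fret 22.

22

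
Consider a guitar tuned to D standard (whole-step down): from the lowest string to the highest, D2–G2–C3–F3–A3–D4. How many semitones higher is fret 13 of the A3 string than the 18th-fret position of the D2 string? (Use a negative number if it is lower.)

14 semitones

A3 at fret 13 → A#4 (MIDI 70); D2 at fret 18 → G#3 (MIDI 56).
70 − 56 = 14, so the two pitches are 14 semitones apart.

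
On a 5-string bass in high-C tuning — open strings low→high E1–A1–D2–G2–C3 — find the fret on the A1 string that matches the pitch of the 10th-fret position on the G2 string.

G2 at fret 10 is G2 + 10 semitones = F3.
The open A1 string is 10 semitones below the open G2, so the same pitch on the A1 string lies at fret 10 + 10 = 20.

20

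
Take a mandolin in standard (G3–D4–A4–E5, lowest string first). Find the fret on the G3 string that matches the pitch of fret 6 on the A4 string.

20

Fret 6 on A4 is MIDI 69 + 6 = 75 (D#5). On the G3 string (open MIDI 55), that pitch is 75 − 55 = fret 20.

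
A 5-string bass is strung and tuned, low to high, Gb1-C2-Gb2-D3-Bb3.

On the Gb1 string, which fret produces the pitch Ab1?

Ab1 is 2 semitones above the open Gb1 (Gb–G–Ab), so it sits at fret 2.

2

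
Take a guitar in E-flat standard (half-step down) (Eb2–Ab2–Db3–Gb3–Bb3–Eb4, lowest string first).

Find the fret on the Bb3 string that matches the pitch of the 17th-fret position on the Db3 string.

8

Db3 at fret 17 is Db3 + 17 semitones = Gb4.
The open Bb3 string is 9 semitones above the open Db3, so the same pitch on the Bb3 string lies at fret 17 − 9 = 8.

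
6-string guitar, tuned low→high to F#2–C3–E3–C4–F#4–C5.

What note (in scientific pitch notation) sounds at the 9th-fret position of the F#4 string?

The open F#4 string plus 9 semitones: F#–G–G#–A–A#–B–C–C#–D–D#.
The walk passes from B into C once, so the octave number goes from 4 to 5.
(Equivalently spelled Eb5.)

D#5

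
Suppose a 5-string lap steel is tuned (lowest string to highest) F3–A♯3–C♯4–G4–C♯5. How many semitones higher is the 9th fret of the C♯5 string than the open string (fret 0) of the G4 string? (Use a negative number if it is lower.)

C♯5 at fret 9 → A♯5 (MIDI 82); G4 at fret 0 → G4 (MIDI 67).
82 − 67 = 15, so the two pitches are 15 semitones apart.

15 semitones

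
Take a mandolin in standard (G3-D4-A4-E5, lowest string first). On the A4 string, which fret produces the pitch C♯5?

4

C♯5 is 4 semitones above the open A4 (A–A#–B–C–C#), so it sits at fret 4.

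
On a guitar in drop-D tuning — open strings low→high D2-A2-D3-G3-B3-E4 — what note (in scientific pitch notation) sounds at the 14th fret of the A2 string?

B3

A2 is MIDI 45. Adding 14 gives 59, which is B3.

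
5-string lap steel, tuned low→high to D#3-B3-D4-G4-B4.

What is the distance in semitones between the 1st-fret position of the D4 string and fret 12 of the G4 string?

D4 at fret 1 → D#4 (MIDI 63); G4 at fret 12 → G5 (MIDI 79).
63 − 79 = -16, so the two pitches are 16 semitones apart, with G5 the higher.

16 semitones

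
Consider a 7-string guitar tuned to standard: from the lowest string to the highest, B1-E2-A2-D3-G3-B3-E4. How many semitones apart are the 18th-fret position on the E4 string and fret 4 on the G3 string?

23 semitones

E4 at fret 18 → A#5 (MIDI 82); G3 at fret 4 → B3 (MIDI 59).
82 − 59 = 23, so the two pitches are 23 semitones apart, with A#5 the higher.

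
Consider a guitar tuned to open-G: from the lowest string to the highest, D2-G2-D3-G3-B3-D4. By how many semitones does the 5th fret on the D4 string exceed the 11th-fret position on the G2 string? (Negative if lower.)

13 semitones

D4 at fret 5 → G4 (MIDI 67); G2 at fret 11 → F#3 (MIDI 54).
67 − 54 = 13, so the two pitches are 13 semitones apart.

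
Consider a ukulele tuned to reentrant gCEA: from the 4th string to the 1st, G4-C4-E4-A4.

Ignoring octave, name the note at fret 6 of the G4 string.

G4 is MIDI 67. Adding 6 gives 73; 73 mod 12 = 1, i.e. C#.
(Equivalently spelled Db.)

C#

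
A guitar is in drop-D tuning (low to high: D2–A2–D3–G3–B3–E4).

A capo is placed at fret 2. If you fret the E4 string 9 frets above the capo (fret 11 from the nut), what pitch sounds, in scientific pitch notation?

D♯5

The capo raises the open E4 by 2 semitones to F♯4; fretting 9 more gives E4 + 2 + 9 = E4 + 11 semitones = D♯5.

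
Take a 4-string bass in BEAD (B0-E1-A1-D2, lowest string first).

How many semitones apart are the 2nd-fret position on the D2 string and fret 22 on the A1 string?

D2 at fret 2 → E2 (MIDI 40); A1 at fret 22 → G3 (MIDI 55).
40 − 55 = -15, so the two pitches are 15 semitones apart, with G3 the higher.

15 semitones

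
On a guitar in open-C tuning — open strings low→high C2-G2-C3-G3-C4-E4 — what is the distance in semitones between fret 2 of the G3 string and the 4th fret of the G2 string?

G3 at fret 2 → A3 (MIDI 57); G2 at fret 4 → B2 (MIDI 47).
57 − 47 = 10, so the two pitches are 10 semitones apart, with A3 the higher.

10 semitones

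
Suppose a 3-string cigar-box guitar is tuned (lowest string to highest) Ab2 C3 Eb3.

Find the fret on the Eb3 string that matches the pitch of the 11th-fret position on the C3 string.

C3 at fret 11 is C3 + 11 semitones = B3.
The open Eb3 string is 3 semitones above the open C3, so the same pitch on the Eb3 string lies at fret 11 − 3 = 8.

8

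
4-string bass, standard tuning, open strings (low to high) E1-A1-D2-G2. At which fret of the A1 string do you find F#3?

F#3 is 21 semitones above the open A1 (A–A#–B–C–…–E–F–F#), so it sits at fret 21.

21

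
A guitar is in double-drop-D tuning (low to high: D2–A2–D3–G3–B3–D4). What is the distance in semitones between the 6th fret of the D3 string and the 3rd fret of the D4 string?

9 semitones

D3 at fret 6 → G#3 (MIDI 56); D4 at fret 3 → F4 (MIDI 65).
56 − 65 = -9, so the two pitches are 9 semitones apart, with F4 the higher.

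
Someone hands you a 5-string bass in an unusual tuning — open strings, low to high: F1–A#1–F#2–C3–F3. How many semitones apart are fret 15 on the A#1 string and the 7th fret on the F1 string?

A#1 at fret 15 → C#3 (MIDI 49); F1 at fret 7 → C2 (MIDI 36).
49 − 36 = 13, so the two pitches are 13 semitones apart, with C#3 the higher.

13 semitones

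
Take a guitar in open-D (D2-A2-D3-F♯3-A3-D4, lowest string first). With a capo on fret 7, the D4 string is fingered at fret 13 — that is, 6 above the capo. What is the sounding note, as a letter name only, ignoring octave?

The capo raises the open D4 by 7 semitones to A4; fretting 6 more gives D4 + 7 + 6 = D4 + 13 semitones, landing on D♯.

D♯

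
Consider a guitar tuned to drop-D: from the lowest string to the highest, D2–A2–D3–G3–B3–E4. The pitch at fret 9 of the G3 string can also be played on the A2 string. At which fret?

Fret 9 on G3 is MIDI 55 + 9 = 64 (E4). On the A2 string (open MIDI 45), that pitch is 64 − 45 = fret 19.

19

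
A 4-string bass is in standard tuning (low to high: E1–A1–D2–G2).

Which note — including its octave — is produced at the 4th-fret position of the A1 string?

Each fret is one semitone, so A1 + 4 = C#2.

C#2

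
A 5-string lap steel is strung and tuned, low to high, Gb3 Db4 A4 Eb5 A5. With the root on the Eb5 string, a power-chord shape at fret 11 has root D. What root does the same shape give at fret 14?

F

Moving from fret 11 to fret 14 shifts the root by 3 semitones.
D up 3 semitones is F.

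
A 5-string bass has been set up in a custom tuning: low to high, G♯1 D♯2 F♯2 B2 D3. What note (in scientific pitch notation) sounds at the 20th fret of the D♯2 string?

D♯2 is MIDI 39. Adding 20 gives 59, which is B3.

B3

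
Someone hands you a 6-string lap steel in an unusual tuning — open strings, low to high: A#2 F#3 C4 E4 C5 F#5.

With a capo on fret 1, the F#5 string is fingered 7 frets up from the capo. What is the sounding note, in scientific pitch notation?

The capo raises the open F#5 by 1 semitone to G5; fretting 7 more gives F#5 + 1 + 7 = F#5 + 8 semitones = D6.

D6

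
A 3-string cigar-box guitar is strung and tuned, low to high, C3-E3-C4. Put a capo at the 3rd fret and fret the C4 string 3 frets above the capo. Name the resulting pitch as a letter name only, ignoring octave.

F#

The capo raises the open C4 by 3 semitones to D#4; fretting 3 more gives C4 + 3 + 3 = C4 + 6 semitones, landing on F#.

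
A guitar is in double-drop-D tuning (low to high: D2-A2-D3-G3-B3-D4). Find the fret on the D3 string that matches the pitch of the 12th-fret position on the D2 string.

Fret 12 on D2 is MIDI 38 + 12 = 50 (D3). On the D3 string (open MIDI 50), that pitch is 50 − 50 = fret 0.

0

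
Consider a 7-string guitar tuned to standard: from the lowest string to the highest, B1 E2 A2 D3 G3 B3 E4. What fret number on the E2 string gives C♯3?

9

C♯3 is 9 semitones above the open E2 (E–F–F#–G–G#–A–A#–B–C–C#), so it sits at fret 9.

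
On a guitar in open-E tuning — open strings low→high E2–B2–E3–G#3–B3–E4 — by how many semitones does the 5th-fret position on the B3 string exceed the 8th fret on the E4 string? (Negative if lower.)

B3 at fret 5 → E4 (MIDI 64); E4 at fret 8 → C5 (MIDI 72).
64 − 72 = -8, so the two pitches are 8 semitones apart.

-8 semitones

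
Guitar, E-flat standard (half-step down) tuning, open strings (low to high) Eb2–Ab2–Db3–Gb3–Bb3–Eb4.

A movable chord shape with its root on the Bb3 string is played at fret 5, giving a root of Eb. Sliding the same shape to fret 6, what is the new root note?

Moving from fret 5 to fret 6 shifts the root by 1 semitone.
Eb up 1 semitone is E.

E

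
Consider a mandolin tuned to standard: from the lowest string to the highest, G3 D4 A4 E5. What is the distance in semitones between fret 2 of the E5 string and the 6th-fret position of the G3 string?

E5 at fret 2 → F♯5 (MIDI 78); G3 at fret 6 → C♯4 (MIDI 61).
78 − 61 = 17, so the two pitches are 17 semitones apart, with F♯5 the higher.

17 semitones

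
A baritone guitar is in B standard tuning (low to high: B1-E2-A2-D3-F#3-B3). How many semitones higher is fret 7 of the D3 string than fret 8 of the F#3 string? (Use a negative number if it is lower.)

D3 at fret 7 → A3 (MIDI 57); F#3 at fret 8 → D4 (MIDI 62).
57 − 62 = -5, so the two pitches are 5 semitones apart.

-5 semitones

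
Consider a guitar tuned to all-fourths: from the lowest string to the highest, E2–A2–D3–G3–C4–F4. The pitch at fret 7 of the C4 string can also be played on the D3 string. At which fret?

C4 at fret 7 is C4 + 7 semitones = G4.
The open D3 string is 10 semitones below the open C4, so the same pitch on the D3 string lies at fret 7 + 10 = 17.

17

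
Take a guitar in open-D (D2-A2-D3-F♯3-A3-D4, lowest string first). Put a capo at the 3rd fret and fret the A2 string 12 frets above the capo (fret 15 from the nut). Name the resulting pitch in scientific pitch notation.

The capo raises the open A2 by 3 semitones to C3; fretting 12 more gives A2 + 3 + 12 = A2 + 15 semitones = C4.

C4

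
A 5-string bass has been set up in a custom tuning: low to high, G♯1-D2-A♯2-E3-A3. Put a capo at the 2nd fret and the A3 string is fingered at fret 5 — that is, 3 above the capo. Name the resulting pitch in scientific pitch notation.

D4

The capo raises the open A3 by 2 semitones to B3; fretting 3 more gives A3 + 2 + 3 = A3 + 5 semitones = D4.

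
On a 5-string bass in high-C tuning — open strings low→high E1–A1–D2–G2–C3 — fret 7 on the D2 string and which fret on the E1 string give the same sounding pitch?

Fret 7 on D2 is MIDI 38 + 7 = 45 (A2). On the E1 string (open MIDI 28), that pitch is 45 − 28 = fret 17.

17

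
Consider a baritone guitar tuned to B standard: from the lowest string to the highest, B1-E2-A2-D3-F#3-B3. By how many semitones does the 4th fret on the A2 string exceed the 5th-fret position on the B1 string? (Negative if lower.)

A2 at fret 4 → C#3 (MIDI 49); B1 at fret 5 → E2 (MIDI 40).
49 − 40 = 9, so the two pitches are 9 semitones apart.

9 semitones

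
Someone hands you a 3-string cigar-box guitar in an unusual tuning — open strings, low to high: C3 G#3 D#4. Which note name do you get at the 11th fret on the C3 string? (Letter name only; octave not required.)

B

The open C3 string plus 11 semitones: C–C#–D–D#–…–A–A#–B.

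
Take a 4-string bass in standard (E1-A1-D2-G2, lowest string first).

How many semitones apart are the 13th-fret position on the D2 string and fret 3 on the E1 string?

20 semitones

D2 at fret 13 → D♯3 (MIDI 51); E1 at fret 3 → G1 (MIDI 31).
51 − 31 = 20, so the two pitches are 20 semitones apart, with D♯3 the higher.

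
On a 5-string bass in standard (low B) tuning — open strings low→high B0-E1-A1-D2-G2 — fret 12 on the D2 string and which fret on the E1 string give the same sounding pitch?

D2 at fret 12 is D2 + 12 semitones = D3.
The open E1 string is 10 semitones below the open D2, so the same pitch on the E1 string lies at fret 12 + 10 = 22.

22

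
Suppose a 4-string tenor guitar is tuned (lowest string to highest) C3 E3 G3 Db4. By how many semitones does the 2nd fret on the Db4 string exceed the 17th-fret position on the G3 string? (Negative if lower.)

Db4 at fret 2 → Eb4 (MIDI 63); G3 at fret 17 → C5 (MIDI 72).
63 − 72 = -9, so the two pitches are 9 semitones apart.

-9 semitones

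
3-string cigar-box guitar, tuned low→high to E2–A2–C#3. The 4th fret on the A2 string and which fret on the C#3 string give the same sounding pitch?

Fret 4 on A2 is MIDI 45 + 4 = 49 (C#3). On the C#3 string (open MIDI 49), that pitch is 49 − 49 = fret 0.

0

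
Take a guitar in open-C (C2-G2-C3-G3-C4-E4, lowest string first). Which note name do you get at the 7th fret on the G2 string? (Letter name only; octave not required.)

D

The open G2 string plus 7 semitones: G–G#–A–A#–B–C–C#–D.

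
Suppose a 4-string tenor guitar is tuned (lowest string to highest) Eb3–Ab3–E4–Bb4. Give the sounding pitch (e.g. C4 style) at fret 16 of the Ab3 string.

C5

The open Ab3 string plus 16 semitones: Ab–A–Bb–B–…–Bb–B–C.
The walk passes from B into C 2 times, so the octave number goes from 3 to 5.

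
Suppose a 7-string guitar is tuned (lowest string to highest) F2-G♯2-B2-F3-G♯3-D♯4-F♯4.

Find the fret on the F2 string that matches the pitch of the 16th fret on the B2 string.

Fret 16 on B2 is MIDI 47 + 16 = 63 (D♯4). On the F2 string (open MIDI 41), that pitch is 63 − 41 = fret 22.

22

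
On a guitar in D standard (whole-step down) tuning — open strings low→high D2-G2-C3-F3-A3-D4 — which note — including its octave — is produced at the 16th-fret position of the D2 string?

Each fret is one semitone, so D2 + 16 = F#3.
(Equivalently spelled Gb3.)

F#3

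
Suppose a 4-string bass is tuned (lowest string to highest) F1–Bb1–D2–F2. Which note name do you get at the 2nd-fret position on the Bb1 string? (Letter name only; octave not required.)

Bb1 is MIDI 34. Adding 2 gives 36; 36 mod 12 = 0, i.e. C.

C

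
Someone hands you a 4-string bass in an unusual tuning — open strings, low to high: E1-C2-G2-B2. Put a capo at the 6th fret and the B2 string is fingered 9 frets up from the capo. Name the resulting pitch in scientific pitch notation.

The capo raises the open B2 by 6 semitones to F3; fretting 9 more gives B2 + 6 + 9 = B2 + 15 semitones = D4.

D4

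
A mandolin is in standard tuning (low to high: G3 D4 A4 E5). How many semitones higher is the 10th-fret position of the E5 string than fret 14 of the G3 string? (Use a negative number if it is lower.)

17 semitones

E5 at fret 10 → D6 (MIDI 86); G3 at fret 14 → A4 (MIDI 69).
86 − 69 = 17, so the two pitches are 17 semitones apart.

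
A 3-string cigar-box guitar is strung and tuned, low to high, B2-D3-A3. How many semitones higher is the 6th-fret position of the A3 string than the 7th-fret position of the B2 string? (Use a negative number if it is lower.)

9 semitones

A3 at fret 6 → D♯4 (MIDI 63); B2 at fret 7 → F♯3 (MIDI 54).
63 − 54 = 9, so the two pitches are 9 semitones apart.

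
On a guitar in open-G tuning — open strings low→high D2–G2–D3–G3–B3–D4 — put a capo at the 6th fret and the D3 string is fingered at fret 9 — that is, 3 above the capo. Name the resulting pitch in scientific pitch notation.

The capo raises the open D3 by 6 semitones to G#3; fretting 3 more gives D3 + 6 + 3 = D3 + 9 semitones = B3.

B3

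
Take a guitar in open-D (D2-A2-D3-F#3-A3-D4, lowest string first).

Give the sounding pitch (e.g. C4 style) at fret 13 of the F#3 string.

F#3 is MIDI 54. Adding 13 gives 67, which is G4.

G4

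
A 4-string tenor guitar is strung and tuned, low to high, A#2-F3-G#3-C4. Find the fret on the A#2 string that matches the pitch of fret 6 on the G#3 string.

16

G#3 at fret 6 is G#3 + 6 semitones = D4.
The open A#2 string is 10 semitones below the open G#3, so the same pitch on the A#2 string lies at fret 6 + 10 = 16.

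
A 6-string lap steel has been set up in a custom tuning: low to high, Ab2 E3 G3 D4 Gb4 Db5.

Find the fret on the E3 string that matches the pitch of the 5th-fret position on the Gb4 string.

Gb4 at fret 5 is Gb4 + 5 semitones = B4.
The open E3 string is 14 semitones below the open Gb4, so the same pitch on the E3 string lies at fret 5 + 14 = 19.

19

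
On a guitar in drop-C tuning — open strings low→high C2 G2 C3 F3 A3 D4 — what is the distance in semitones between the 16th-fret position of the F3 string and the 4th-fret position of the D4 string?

3 semitones

F3 at fret 16 → A4 (MIDI 69); D4 at fret 4 → F#4 (MIDI 66).
69 − 66 = 3, so the two pitches are 3 semitones apart, with A4 the higher.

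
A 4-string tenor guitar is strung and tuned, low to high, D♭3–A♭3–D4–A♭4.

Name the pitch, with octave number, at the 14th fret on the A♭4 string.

B♭5

The open A♭4 string plus 14 semitones: Ab–A–Bb–B–…–Ab–A–Bb.
The walk passes from B into C once, so the octave number goes from 4 to 5.
(Equivalently spelled A♯5.)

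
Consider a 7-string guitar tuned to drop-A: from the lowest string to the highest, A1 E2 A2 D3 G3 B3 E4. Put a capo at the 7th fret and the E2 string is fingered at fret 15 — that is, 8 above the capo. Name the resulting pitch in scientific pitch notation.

The capo raises the open E2 by 7 semitones to B2; fretting 8 more gives E2 + 7 + 8 = E2 + 15 semitones = G3.

G3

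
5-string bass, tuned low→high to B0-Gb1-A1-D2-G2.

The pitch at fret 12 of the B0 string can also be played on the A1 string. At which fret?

2

B0 at fret 12 is B0 + 12 semitones = B1.
The open A1 string is 10 semitones above the open B0, so the same pitch on the A1 string lies at fret 12 − 10 = 2.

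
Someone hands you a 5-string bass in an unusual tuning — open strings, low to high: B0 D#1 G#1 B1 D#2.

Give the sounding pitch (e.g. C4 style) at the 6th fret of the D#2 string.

A2

D#2 is MIDI 39. Adding 6 gives 45, which is A2.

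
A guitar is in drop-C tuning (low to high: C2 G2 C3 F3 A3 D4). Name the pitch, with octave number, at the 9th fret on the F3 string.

D4

The open F3 string plus 9 semitones: F–F#–G–G#–A–A#–B–C–C#–D.
The walk passes from B into C once, so the octave number goes from 3 to 4.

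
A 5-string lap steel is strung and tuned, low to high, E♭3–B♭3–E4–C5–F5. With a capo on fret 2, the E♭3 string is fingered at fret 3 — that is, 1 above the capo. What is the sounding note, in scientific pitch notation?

The capo raises the open E♭3 by 2 semitones to F3; fretting 1 more gives E♭3 + 2 + 1 = E♭3 + 3 semitones = G♭3.
(Also written F♯.)

G♭3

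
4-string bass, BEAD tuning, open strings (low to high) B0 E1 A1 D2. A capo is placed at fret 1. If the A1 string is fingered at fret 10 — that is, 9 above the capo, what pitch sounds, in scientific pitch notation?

G2

The capo raises the open A1 by 1 semitone to A#1; fretting 9 more gives A1 + 1 + 9 = A1 + 10 semitones = G2.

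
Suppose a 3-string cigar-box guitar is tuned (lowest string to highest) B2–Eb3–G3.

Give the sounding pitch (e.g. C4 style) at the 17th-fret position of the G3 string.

C5

Each fret is one semitone, so G3 + 17 = C5.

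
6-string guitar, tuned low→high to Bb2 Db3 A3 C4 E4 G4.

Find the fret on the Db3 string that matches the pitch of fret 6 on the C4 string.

C4 at fret 6 is C4 + 6 semitones = Gb4.
The open Db3 string is 11 semitones below the open C4, so the same pitch on the Db3 string lies at fret 6 + 11 = 17.

17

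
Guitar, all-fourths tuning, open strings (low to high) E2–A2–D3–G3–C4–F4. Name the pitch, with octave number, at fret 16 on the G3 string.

B4

The open G3 string plus 16 semitones: G–G#–A–A#–…–A–A#–B.
The walk passes from B into C once, so the octave number goes from 3 to 4.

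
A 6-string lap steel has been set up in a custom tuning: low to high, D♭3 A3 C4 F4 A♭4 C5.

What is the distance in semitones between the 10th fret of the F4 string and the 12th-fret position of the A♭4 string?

5 semitones

F4 at fret 10 → E♭5 (MIDI 75); A♭4 at fret 12 → A♭5 (MIDI 80).
75 − 80 = -5, so the two pitches are 5 semitones apart, with A♭5 the higher.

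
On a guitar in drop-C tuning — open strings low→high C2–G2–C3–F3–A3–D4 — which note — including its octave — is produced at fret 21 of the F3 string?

The open F3 string plus 21 semitones: F–F#–G–G#–…–C–C#–D.
The walk passes from B into C 2 times, so the octave number goes from 3 to 5.

D5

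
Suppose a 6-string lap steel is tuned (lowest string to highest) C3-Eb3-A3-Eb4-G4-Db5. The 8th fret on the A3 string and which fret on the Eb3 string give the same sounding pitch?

14

Fret 8 on A3 is MIDI 57 + 8 = 65 (F4). On the Eb3 string (open MIDI 51), that pitch is 65 − 51 = fret 14.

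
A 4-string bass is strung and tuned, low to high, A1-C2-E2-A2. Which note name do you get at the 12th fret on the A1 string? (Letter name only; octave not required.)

A1 is MIDI 33. Adding 12 gives 45; 45 mod 12 = 9, i.e. A.

A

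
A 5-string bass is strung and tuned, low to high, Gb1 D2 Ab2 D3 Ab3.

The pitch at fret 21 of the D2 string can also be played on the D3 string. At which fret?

9

D2 at fret 21 is D2 + 21 semitones = B3.
The open D3 string is 12 semitones above the open D2, so the same pitch on the D3 string lies at fret 21 − 12 = 9.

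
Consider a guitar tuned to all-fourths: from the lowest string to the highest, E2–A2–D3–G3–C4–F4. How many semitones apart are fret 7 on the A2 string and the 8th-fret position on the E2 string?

4 semitones

A2 at fret 7 → E3 (MIDI 52); E2 at fret 8 → C3 (MIDI 48).
52 − 48 = 4, so the two pitches are 4 semitones apart, with E3 the higher.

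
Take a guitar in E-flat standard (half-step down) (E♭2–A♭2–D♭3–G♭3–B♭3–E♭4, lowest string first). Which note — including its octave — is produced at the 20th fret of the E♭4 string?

B5

Each fret is one semitone, so E♭4 + 20 = B5.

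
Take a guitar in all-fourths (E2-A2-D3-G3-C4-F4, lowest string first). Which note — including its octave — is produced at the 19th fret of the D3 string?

A4

The open D3 string plus 19 semitones: D–D#–E–F–…–G–G#–A.
The walk passes from B into C once, so the octave number goes from 3 to 4.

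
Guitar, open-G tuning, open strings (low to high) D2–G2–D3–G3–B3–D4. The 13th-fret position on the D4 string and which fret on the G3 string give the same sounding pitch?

20

Fret 13 on D4 is MIDI 62 + 13 = 75 (D♯5). On the G3 string (open MIDI 55), that pitch is 75 − 55 = fret 20.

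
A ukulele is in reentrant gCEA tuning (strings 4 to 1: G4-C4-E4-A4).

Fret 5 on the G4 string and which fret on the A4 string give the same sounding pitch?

Fret 5 on G4 is MIDI 67 + 5 = 72 (C5). On the A4 string (open MIDI 69), that pitch is 72 − 69 = fret 3.

3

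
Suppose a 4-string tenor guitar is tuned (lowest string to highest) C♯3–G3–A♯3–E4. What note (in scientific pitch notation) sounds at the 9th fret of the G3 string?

G3 is MIDI 55. Adding 9 gives 64, which is E4.

E4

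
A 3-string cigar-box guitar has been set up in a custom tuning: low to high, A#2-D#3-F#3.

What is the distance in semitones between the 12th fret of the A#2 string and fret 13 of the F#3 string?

9 semitones

A#2 at fret 12 → A#3 (MIDI 58); F#3 at fret 13 → G4 (MIDI 67).
58 − 67 = -9, so the two pitches are 9 semitones apart, with G4 the higher.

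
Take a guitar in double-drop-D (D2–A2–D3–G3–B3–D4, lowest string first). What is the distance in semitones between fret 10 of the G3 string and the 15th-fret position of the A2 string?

G3 at fret 10 → F4 (MIDI 65); A2 at fret 15 → C4 (MIDI 60).
65 − 60 = 5, so the two pitches are 5 semitones apart, with F4 the higher.

5 semitones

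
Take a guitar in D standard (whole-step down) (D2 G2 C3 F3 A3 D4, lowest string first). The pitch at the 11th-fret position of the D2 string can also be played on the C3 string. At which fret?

Fret 11 on D2 is MIDI 38 + 11 = 49 (C♯3). On the C3 string (open MIDI 48), that pitch is 49 − 48 = fret 1.

1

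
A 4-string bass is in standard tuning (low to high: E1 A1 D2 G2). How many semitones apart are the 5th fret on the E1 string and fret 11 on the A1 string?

E1 at fret 5 → A1 (MIDI 33); A1 at fret 11 → G♯2 (MIDI 44).
33 − 44 = -11, so the two pitches are 11 semitones apart, with G♯2 the higher.

11 semitones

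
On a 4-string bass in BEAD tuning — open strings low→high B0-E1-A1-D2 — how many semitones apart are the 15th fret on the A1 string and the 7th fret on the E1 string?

A1 at fret 15 → C3 (MIDI 48); E1 at fret 7 → B1 (MIDI 35).
48 − 35 = 13, so the two pitches are 13 semitones apart, with C3 the higher.

13 semitones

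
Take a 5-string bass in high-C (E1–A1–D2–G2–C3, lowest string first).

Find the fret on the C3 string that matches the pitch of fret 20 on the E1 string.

0

E1 at fret 20 is E1 + 20 semitones = C3.
The open C3 string is 20 semitones above the open E1, so the same pitch on the C3 string lies at fret 20 − 20 = 0.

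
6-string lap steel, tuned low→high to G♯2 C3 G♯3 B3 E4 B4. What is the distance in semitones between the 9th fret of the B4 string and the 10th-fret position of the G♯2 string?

26 semitones

B4 at fret 9 → G♯5 (MIDI 80); G♯2 at fret 10 → F♯3 (MIDI 54).
80 − 54 = 26, so the two pitches are 26 semitones apart, with G♯5 the higher.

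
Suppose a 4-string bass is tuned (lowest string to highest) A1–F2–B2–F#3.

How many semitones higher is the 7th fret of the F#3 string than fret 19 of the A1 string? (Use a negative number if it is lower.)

9 semitones

F#3 at fret 7 → C#4 (MIDI 61); A1 at fret 19 → E3 (MIDI 52).
61 − 52 = 9, so the two pitches are 9 semitones apart.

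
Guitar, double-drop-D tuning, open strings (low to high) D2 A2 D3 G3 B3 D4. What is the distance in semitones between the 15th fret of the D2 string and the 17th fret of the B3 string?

23 semitones

D2 at fret 15 → F3 (MIDI 53); B3 at fret 17 → E5 (MIDI 76).
53 − 76 = -23, so the two pitches are 23 semitones apart, with E5 the higher.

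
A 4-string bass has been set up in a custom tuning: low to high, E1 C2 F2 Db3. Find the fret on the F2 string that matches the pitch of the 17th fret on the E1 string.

4

E1 at fret 17 is E1 + 17 semitones = A2.
The open F2 string is 13 semitones above the open E1, so the same pitch on the F2 string lies at fret 17 − 13 = 4.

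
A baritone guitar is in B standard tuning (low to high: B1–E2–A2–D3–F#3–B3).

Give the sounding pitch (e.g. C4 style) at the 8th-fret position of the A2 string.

F3

A2 is MIDI 45. Adding 8 gives 53, which is F3.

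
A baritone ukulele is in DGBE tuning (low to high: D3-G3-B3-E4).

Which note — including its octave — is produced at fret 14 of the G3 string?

A4

Each fret is one semitone, so G3 + 14 = A4.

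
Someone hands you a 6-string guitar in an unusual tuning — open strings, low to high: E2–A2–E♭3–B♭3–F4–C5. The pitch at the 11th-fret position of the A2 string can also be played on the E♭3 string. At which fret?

5

A2 at fret 11 is A2 + 11 semitones = A♭3.
The open E♭3 string is 6 semitones above the open A2, so the same pitch on the E♭3 string lies at fret 11 − 6 = 5.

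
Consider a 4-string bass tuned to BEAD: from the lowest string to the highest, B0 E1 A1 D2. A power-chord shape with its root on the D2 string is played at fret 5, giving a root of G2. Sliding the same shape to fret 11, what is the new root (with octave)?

Moving from fret 5 to fret 11 shifts the root by 6 semitones.
G2 up 6 semitones is C♯3.

C♯3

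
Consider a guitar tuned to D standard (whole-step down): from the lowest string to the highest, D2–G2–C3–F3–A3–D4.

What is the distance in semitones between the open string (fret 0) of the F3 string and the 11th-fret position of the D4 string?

20 semitones

F3 at fret 0 → F3 (MIDI 53); D4 at fret 11 → C#5 (MIDI 73).
53 − 73 = -20, so the two pitches are 20 semitones apart, with C#5 the higher.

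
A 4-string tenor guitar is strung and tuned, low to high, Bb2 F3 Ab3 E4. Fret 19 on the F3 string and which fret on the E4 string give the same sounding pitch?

8

Fret 19 on F3 is MIDI 53 + 19 = 72 (C5). On the E4 string (open MIDI 64), that pitch is 72 − 64 = fret 8.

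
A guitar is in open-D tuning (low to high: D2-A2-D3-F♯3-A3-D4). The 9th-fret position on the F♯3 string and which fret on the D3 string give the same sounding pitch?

13

F♯3 at fret 9 is F♯3 + 9 semitones = D♯4.
The open D3 string is 4 semitones below the open F♯3, so the same pitch on the D3 string lies at fret 9 + 4 = 13.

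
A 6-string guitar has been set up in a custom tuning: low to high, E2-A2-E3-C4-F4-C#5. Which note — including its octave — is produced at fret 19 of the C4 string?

The open C4 string plus 19 semitones: C–C#–D–D#–…–F–F#–G.
The walk passes from B into C once, so the octave number goes from 4 to 5.

G5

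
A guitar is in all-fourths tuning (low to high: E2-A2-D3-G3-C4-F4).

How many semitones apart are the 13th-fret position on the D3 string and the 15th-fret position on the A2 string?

3 semitones

D3 at fret 13 → D#4 (MIDI 63); A2 at fret 15 → C4 (MIDI 60).
63 − 60 = 3, so the two pitches are 3 semitones apart, with D#4 the higher.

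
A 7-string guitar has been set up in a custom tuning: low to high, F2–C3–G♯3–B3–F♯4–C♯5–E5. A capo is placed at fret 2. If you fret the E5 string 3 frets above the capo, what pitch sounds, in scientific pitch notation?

A5

The capo raises the open E5 by 2 semitones to F♯5; fretting 3 more gives E5 + 2 + 3 = E5 + 5 semitones = A5.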